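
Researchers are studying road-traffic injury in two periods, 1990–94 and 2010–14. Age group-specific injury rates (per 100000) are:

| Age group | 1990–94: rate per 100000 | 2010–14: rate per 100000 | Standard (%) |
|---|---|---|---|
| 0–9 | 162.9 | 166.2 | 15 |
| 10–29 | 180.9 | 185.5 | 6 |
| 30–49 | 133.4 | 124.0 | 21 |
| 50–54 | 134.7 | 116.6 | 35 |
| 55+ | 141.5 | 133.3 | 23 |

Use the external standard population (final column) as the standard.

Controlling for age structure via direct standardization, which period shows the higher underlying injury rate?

Standard weights: 0.15, 0.06, 0.21, 0.35, 0.23.
1990–94: 0.1500×162.9 + 0.0600×180.9 + 0.2100×133.4 + 0.3500×134.7 + 0.2300×141.5 = 142.9930 per 100000.
2010–14: 0.1500×166.2 + 0.0600×185.5 + 0.2100×124.0 + 0.3500×116.6 + 0.2300×133.3 = 133.5690 per 100000.

1990–94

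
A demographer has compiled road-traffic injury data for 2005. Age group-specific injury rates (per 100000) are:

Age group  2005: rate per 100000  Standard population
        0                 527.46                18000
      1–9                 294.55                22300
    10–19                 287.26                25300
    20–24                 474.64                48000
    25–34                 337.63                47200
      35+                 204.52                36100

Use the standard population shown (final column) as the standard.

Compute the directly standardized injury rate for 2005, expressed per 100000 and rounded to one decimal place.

352.6

Standard total = 196900; weights = 0.0914, 0.1133, 0.1285, 0.2438, 0.2397, 0.1833.
Standardized rate: 0.0914×527.46 + 0.1133×294.55 + 0.1285×287.26 + 0.2438×474.64 + 0.2397×337.63 + 0.1833×204.52 = 352.6280 per 100000.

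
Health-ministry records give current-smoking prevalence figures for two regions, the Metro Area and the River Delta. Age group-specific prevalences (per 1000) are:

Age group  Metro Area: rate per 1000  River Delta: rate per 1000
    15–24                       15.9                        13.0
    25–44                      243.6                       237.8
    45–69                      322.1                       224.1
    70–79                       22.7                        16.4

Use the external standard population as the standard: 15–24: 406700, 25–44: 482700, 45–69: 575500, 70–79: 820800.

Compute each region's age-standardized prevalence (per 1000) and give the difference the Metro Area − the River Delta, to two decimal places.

28.68

Standard total = 2285700; weights = 0.1779, 0.2112, 0.2518, 0.3591.
The Metro Area: 0.1779×15.9 + 0.2112×243.6 + 0.2518×322.1 + 0.3591×22.7 = 143.5241 per 1000.
The River Delta: 0.1779×13.0 + 0.2112×237.8 + 0.2518×224.1 + 0.3591×16.4 = 114.8461 per 1000.
Difference = 143.5241 − 114.8461 = 28.6779.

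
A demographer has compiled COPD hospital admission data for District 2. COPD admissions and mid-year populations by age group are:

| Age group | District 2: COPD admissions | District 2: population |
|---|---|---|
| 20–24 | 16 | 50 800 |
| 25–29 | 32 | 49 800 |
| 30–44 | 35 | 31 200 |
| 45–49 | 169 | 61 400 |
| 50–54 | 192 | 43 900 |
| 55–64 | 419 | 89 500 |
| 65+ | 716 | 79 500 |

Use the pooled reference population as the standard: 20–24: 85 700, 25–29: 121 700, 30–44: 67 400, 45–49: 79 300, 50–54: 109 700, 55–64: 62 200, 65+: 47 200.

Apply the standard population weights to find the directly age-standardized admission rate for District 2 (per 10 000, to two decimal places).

27.83

Age-specific rates per 10 000 for District 2: 3.15, 6.43, 11.22, 27.52, 43.74, 46.82, 90.06.
Standard total = 573 200; weights = 0.1495, 0.2123, 0.1176, 0.1383, 0.1914, 0.1085, 0.0823.
Standardized rate: 0.1495×3.15 + 0.2123×6.43 + 0.1176×11.22 + 0.1383×27.52 + 0.1914×43.74 + 0.1085×46.82 + 0.0823×90.06 = 27.8287 per 10 000.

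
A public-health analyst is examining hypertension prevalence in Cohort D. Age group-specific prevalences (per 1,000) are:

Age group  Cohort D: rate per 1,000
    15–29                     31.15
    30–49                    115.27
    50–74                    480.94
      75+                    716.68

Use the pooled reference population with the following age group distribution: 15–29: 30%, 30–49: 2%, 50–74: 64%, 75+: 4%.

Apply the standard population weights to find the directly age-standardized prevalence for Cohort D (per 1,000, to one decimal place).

348.1

Standard weights: 0.30, 0.02, 0.64, 0.04.
Standardized rate: 0.3000×31.15 + 0.0200×115.27 + 0.6400×480.94 + 0.0400×716.68 = 348.1192 per 1,000.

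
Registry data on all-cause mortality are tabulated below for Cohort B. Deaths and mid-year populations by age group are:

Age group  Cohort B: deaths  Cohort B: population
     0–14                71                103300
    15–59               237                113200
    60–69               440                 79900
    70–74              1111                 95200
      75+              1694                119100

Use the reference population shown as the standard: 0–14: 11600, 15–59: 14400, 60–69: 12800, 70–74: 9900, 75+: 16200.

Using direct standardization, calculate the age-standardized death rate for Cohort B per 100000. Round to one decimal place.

700.4

Age-specific rates per 100000 for Cohort B: 68.73, 209.36, 550.69, 1167.02, 1422.33.
Standard total = 64900; weights = 0.1787, 0.2219, 0.1972, 0.1525, 0.2496.
Standardized rate: 0.1787×68.73 + 0.2219×209.36 + 0.1972×550.69 + 0.1525×1167.02 + 0.2496×1422.33 = 700.4040 per 100000.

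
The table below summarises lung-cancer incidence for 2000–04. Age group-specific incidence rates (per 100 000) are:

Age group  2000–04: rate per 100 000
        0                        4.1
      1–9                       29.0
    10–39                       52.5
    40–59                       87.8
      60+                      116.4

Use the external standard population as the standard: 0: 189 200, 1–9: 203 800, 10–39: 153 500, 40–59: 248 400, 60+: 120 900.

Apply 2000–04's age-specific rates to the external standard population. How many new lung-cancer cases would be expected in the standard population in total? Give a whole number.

Expected new lung-cancer cases = Σ (standard pop × age-specific rate ÷ 100 000)
= 189 200×4.1/100 000 + 203 800×29.0/100 000 + 153 500×52.5/100 000 + 248 400×87.8/100 000 + 120 900×116.4/100 000
= 7.76 + 59.10 + 80.59 + 218.10 + 140.73 = 506.27.

506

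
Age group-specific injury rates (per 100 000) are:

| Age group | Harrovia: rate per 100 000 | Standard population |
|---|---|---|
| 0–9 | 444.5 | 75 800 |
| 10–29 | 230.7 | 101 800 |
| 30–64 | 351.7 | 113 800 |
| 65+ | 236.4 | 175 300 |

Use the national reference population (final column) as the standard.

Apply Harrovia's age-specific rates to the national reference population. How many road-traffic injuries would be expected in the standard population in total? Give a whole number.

1386

Expected road-traffic injuries = Σ (standard pop × age-specific rate ÷ 100 000)
= 75 800×444.5/100 000 + 101 800×230.7/100 000 + 113 800×351.7/100 000 + 175 300×236.4/100 000
= 336.93 + 234.85 + 400.23 + 414.41 = 1386.43.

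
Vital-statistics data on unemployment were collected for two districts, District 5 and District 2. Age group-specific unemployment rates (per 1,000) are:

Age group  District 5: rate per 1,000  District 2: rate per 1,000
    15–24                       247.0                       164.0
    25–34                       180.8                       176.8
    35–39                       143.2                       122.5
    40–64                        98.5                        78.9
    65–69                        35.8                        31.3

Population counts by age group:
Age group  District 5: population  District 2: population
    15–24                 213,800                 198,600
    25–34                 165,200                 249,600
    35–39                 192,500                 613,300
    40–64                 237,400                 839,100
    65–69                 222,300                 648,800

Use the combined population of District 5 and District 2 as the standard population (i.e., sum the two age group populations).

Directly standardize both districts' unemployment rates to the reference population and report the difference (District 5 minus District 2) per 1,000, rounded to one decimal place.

Combined standard total = 3,580,600; weights = 0.1152, 0.1158, 0.2250, 0.3006, 0.2433.
District 5: 0.1152×247.0 + 0.1158×180.8 + 0.2250×143.2 + 0.3006×98.5 + 0.2433×35.8 = 119.9435 per 1,000.
District 2: 0.1152×164.0 + 0.1158×176.8 + 0.2250×122.5 + 0.3006×78.9 + 0.2433×31.3 = 98.2746 per 1,000.
Difference = 119.9435 − 98.2746 = 21.6689.

21.7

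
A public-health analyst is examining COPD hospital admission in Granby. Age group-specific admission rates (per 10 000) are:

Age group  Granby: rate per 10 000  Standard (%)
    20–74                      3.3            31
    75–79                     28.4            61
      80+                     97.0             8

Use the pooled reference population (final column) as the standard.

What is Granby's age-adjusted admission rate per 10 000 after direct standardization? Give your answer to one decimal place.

Standard weights: 0.31, 0.61, 0.08.
Standardized rate: 0.3100×3.3 + 0.6100×28.4 + 0.0800×97.0 = 26.1070 per 10 000.

26.1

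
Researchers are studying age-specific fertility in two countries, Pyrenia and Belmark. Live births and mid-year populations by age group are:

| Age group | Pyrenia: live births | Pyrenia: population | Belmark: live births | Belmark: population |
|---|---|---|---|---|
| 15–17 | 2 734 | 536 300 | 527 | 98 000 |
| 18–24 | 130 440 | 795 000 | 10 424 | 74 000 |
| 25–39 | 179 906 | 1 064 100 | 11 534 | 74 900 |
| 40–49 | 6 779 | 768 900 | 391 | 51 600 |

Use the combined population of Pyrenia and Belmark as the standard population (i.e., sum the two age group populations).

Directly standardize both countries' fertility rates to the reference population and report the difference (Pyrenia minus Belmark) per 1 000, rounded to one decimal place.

Age-specific rates per 1 000 for Pyrenia: 5.098, 164.075, 169.069, 8.816.
For Belmark: 5.378, 140.865, 153.992, 7.578.
Combined standard total = 3 462 800; weights = 0.1832, 0.2510, 0.3289, 0.2369.
Pyrenia: 0.1832×5.098 + 0.2510×164.075 + 0.3289×169.069 + 0.2369×8.816 = 99.8089 per 1 000.
Belmark: 0.1832×5.378 + 0.2510×140.865 + 0.3289×153.992 + 0.2369×7.578 = 88.7827 per 1 000.
Difference = 99.8089 − 88.7827 = 11.0262.

11.0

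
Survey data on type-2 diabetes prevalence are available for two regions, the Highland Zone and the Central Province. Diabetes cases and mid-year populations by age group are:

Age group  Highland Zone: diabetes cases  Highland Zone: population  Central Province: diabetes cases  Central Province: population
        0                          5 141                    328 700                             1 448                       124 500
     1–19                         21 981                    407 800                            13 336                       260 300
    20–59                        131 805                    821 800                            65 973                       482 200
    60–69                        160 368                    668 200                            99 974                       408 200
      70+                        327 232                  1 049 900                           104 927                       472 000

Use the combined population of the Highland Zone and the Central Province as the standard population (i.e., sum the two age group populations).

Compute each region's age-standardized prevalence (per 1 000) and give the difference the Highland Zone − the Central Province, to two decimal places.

32.86

Age-specific rates per 1 000 for the Highland Zone: 15.640, 53.901, 160.386, 240.000, 311.679.
For the Central Province: 11.631, 51.233, 136.817, 244.914, 222.303.
Combined standard total = 5 023 600; weights = 0.0902, 0.1330, 0.2596, 0.2143, 0.3030.
The Highland Zone: 0.0902×15.640 + 0.1330×53.901 + 0.2596×160.386 + 0.2143×240.000 + 0.3030×311.679 = 196.0593 per 1 000.
The Central Province: 0.0902×11.631 + 0.1330×51.233 + 0.2596×136.817 + 0.2143×244.914 + 0.3030×222.303 = 163.2012 per 1 000.
Difference = 196.0593 − 163.2012 = 32.8581.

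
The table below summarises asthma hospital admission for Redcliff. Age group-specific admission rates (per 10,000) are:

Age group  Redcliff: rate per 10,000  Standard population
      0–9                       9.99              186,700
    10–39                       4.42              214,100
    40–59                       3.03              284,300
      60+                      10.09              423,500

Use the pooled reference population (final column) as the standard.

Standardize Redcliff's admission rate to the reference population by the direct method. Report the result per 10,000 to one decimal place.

7.2

Standard total = 1,108,600; weights = 0.1684, 0.1931, 0.2564, 0.3820.
Standardized rate: 0.1684×9.99 + 0.1931×4.42 + 0.2564×3.03 + 0.3820×10.09 = 7.1676 per 10,000.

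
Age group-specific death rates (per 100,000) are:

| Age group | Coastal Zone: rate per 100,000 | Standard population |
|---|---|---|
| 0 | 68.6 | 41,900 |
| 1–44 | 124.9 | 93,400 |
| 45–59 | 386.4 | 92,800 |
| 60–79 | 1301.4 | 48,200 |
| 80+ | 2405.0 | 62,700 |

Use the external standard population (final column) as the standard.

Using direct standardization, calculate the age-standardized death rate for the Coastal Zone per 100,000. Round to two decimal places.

Standard total = 339,000; weights = 0.1236, 0.2755, 0.2737, 0.1422, 0.1850.
Standardized rate: 0.1236×68.6 + 0.2755×124.9 + 0.2737×386.4 + 0.1422×1301.4 + 0.1850×2405.0 = 778.5218 per 100,000.

778.52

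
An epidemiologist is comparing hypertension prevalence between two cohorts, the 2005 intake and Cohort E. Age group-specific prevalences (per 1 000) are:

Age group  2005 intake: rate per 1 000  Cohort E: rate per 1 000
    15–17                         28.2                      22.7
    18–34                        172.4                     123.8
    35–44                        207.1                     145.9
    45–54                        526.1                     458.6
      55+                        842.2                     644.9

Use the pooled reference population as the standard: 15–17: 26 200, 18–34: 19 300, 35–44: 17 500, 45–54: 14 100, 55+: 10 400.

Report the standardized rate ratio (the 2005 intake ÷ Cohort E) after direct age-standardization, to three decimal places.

Standard total = 87 500; weights = 0.2994, 0.2206, 0.2000, 0.1611, 0.1189.
The 2005 intake: 0.2994×28.2 + 0.2206×172.4 + 0.2000×207.1 + 0.1611×526.1 + 0.1189×842.2 = 272.7691 per 1 000.
Cohort E: 0.2994×22.7 + 0.2206×123.8 + 0.2000×145.9 + 0.1611×458.6 + 0.1189×644.9 = 213.8349 per 1 000.
Ratio = 272.7691 ÷ 213.8349 = 1.27561.

1.276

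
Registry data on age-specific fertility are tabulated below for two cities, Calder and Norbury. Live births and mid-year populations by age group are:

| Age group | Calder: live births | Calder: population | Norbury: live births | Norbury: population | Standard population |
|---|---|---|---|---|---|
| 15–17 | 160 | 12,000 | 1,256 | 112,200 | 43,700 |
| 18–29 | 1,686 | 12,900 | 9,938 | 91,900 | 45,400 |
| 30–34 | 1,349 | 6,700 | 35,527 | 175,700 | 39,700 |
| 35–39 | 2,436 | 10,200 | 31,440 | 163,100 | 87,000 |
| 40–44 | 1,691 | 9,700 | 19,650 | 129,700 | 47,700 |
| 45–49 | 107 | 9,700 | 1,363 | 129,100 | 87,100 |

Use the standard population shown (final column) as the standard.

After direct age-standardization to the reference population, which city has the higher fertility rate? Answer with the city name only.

Calder

Age-specific rates per 1,000 for Calder: 13.333, 130.698, 201.343, 238.824, 174.330, 11.031.
For Norbury: 11.194, 108.139, 202.203, 192.765, 151.503, 10.558.
Standard total = 350,600; weights = 0.1246, 0.1295, 0.1132, 0.2481, 0.1361, 0.2484.
Calder: 0.1246×13.333 + 0.1295×130.698 + 0.1132×201.343 + 0.2481×238.824 + 0.1361×174.330 + 0.2484×11.031 = 127.1068 per 1,000.
Norbury: 0.1246×11.194 + 0.1295×108.139 + 0.1132×202.203 + 0.2481×192.765 + 0.1361×151.503 + 0.2484×10.558 = 109.3640 per 1,000.
The crude rates (121.39 vs 123.70) would put Norbury higher, but that reflects its age composition; once standardized to a common age structure, Calder has the higher underlying rate.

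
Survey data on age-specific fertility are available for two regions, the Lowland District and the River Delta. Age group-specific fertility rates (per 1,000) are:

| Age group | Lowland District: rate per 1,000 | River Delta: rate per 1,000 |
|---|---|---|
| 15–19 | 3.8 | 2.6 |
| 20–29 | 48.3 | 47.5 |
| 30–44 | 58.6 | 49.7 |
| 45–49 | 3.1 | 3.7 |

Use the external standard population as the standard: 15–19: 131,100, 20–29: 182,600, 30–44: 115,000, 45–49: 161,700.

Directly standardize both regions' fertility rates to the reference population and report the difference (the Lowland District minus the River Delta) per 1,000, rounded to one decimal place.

2.1

Standard total = 590,400; weights = 0.2221, 0.3093, 0.1948, 0.2739.
The Lowland District: 0.2221×3.8 + 0.3093×48.3 + 0.1948×58.6 + 0.2739×3.1 = 28.0454 per 1,000.
The River Delta: 0.2221×2.6 + 0.3093×47.5 + 0.1948×49.7 + 0.2739×3.7 = 25.9623 per 1,000.
Difference = 28.0454 − 25.9623 = 2.0831.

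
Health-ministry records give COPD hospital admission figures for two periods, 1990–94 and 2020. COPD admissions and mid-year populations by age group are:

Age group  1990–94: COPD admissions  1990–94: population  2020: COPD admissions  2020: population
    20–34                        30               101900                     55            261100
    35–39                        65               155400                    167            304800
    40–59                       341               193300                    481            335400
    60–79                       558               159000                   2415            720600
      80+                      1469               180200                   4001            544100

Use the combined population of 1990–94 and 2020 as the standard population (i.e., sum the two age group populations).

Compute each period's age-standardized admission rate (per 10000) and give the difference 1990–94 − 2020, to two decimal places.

Age-specific rates per 10000 for 1990–94: 2.94, 4.18, 17.64, 35.09, 81.52.
For 2020: 2.11, 5.48, 14.34, 33.51, 73.53.
Combined standard total = 2955800; weights = 0.1228, 0.1557, 0.1789, 0.2976, 0.2450.
1990–94: 0.1228×2.94 + 0.1557×4.18 + 0.1789×17.64 + 0.2976×35.09 + 0.2450×81.52 = 34.5878 per 10000.
2020: 0.1228×2.11 + 0.1557×5.48 + 0.1789×14.34 + 0.2976×33.51 + 0.2450×73.53 = 31.6692 per 10000.
Difference = 34.5878 − 31.6692 = 2.9186.

2.92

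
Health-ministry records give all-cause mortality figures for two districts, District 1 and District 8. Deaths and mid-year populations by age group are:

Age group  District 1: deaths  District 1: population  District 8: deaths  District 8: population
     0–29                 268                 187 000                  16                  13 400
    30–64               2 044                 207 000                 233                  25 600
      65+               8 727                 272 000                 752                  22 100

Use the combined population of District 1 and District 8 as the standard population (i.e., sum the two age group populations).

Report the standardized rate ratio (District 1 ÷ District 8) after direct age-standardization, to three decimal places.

0.972

Age-specific rates per 1 000 for District 1: 1.433, 9.874, 32.085.
For District 8: 1.194, 9.102, 34.027.
Combined standard total = 727 100; weights = 0.2756, 0.3199, 0.4045.
District 1: 0.2756×1.433 + 0.3199×9.874 + 0.4045×32.085 = 16.5315 per 1 000.
District 8: 0.2756×1.194 + 0.3199×9.102 + 0.4045×34.027 = 17.0041 per 1 000.
Ratio = 16.5315 ÷ 17.0041 = 0.97221.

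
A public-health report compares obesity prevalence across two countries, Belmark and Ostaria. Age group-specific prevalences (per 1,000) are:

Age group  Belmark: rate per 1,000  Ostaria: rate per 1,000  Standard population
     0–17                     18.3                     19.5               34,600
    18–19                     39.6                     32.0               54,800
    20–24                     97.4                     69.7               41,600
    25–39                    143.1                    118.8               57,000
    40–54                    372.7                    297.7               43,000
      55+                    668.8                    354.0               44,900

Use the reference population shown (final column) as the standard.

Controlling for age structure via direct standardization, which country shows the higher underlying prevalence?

Belmark

Standard total = 275,900; weights = 0.1254, 0.1986, 0.1508, 0.2066, 0.1559, 0.1627.
Belmark: 0.1254×18.3 + 0.1986×39.6 + 0.1508×97.4 + 0.2066×143.1 + 0.1559×372.7 + 0.1627×668.8 = 221.3375 per 1,000.
Ostaria: 0.1254×19.5 + 0.1986×32.0 + 0.1508×69.7 + 0.2066×118.8 + 0.1559×297.7 + 0.1627×354.0 = 147.8620 per 1,000.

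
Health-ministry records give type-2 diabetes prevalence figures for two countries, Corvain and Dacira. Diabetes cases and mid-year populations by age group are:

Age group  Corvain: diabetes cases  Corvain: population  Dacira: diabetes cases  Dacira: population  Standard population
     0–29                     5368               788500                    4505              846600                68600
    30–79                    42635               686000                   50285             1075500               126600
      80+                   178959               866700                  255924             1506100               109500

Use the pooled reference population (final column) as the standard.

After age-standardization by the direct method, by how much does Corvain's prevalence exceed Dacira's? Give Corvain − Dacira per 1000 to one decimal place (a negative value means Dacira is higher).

Age-specific rates per 1000 for Corvain: 6.808, 62.150, 206.483.
For Dacira: 5.321, 46.755, 169.925.
Standard total = 304700; weights = 0.2251, 0.4155, 0.3594.
Corvain: 0.2251×6.808 + 0.4155×62.150 + 0.3594×206.483 = 101.5594 per 1000.
Dacira: 0.2251×5.321 + 0.4155×46.755 + 0.3594×169.925 = 81.6902 per 1000.
Difference = 101.5594 − 81.6902 = 19.8692.

19.9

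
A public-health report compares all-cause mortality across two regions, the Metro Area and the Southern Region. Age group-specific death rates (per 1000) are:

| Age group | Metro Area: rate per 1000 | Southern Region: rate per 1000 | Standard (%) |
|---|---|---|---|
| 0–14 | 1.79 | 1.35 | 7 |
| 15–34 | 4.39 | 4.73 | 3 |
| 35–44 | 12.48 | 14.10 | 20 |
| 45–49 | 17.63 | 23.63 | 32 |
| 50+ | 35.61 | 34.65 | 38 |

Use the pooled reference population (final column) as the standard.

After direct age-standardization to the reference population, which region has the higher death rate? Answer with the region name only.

Standard weights: 0.07, 0.03, 0.20, 0.32, 0.38.
The Metro Area: 0.0700×1.79 + 0.0300×4.39 + 0.2000×12.48 + 0.3200×17.63 + 0.3800×35.61 = 21.9264 per 1000.
The Southern Region: 0.0700×1.35 + 0.0300×4.73 + 0.2000×14.10 + 0.3200×23.63 + 0.3800×34.65 = 23.7850 per 1000.

Southern Region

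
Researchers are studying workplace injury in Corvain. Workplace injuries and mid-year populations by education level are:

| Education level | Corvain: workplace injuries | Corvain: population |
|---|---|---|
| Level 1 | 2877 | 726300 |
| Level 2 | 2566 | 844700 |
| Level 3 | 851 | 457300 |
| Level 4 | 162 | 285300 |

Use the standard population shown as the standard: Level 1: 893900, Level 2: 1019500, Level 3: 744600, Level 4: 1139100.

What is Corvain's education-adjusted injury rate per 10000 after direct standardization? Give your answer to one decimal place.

Education-specific rates per 10000 for Corvain: 39.61, 30.38, 18.61, 5.68.
Standard total = 3797100; weights = 0.2354, 0.2685, 0.1961, 0.3000.
Standardized rate: 0.2354×39.61 + 0.2685×30.38 + 0.1961×18.61 + 0.3000×5.68 = 22.8341 per 10000.

22.8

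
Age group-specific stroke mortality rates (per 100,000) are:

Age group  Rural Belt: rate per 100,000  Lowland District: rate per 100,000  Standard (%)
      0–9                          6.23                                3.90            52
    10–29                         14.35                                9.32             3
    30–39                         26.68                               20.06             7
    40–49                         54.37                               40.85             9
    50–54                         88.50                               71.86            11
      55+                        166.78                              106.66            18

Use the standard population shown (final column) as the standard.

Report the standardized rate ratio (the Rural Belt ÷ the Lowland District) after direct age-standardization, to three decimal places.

Standard weights: 0.52, 0.03, 0.07, 0.09, 0.11, 0.18.
The Rural Belt: 0.5200×6.23 + 0.0300×14.35 + 0.0700×26.68 + 0.0900×54.37 + 0.1100×88.50 + 0.1800×166.78 = 50.1864 per 100,000.
The Lowland District: 0.5200×3.90 + 0.0300×9.32 + 0.0700×20.06 + 0.0900×40.85 + 0.1100×71.86 + 0.1800×106.66 = 34.4917 per 100,000.
Ratio = 50.1864 ÷ 34.4917 = 1.45503.

1.455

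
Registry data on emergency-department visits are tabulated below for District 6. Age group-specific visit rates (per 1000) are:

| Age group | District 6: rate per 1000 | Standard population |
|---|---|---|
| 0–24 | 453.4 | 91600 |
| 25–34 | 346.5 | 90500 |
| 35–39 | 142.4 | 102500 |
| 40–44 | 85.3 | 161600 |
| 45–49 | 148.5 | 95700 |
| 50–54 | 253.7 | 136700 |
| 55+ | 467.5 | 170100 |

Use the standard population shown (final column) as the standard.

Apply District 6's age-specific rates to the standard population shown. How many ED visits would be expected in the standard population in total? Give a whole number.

Expected ED visits = Σ (standard pop × age-specific rate ÷ 1000)
= 91600×453.4/1000 + 90500×346.5/1000 + 102500×142.4/1000 + 161600×85.3/1000 + 95700×148.5/1000 + 136700×253.7/1000 + 170100×467.5/1000
= 41531.44 + 31358.25 + 14596.00 + 13784.48 + 14211.45 + 34680.79 + 79521.75 = 229684.16.

229684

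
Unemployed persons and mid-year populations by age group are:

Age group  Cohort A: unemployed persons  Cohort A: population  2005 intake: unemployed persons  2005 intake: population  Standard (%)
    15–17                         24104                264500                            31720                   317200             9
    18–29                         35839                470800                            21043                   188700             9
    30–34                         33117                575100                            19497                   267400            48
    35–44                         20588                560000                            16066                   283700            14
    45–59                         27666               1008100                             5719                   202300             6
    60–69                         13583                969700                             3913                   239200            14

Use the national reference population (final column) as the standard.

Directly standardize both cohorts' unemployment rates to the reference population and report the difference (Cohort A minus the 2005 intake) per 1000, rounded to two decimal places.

-14.50

Age-specific rates per 1000 for Cohort A: 91.130, 76.124, 57.585, 36.764, 27.444, 14.007.
For the 2005 intake: 100.000, 111.516, 72.913, 56.630, 28.270, 16.359.
Standard weights: 0.09, 0.09, 0.48, 0.14, 0.06, 0.14.
Cohort A: 0.0900×91.130 + 0.0900×76.124 + 0.4800×57.585 + 0.1400×36.764 + 0.0600×27.444 + 0.1400×14.007 = 51.4482 per 1000.
The 2005 intake: 0.0900×100.000 + 0.0900×111.516 + 0.4800×72.913 + 0.1400×56.630 + 0.0600×28.270 + 0.1400×16.359 = 65.9494 per 1000.
Difference = 51.4482 − 65.9494 = -14.5012.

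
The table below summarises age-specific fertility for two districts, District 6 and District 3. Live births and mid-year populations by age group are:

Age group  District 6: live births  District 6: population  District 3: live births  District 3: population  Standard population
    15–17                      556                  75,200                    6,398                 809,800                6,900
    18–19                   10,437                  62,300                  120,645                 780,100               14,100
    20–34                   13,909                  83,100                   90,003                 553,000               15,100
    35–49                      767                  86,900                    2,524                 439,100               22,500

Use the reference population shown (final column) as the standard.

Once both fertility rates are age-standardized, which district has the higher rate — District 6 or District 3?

District 6

Age-specific rates per 1,000 for District 6: 7.394, 167.528, 167.377, 8.826.
For District 3: 7.901, 154.653, 162.754, 5.748.
Standard total = 58,600; weights = 0.1177, 0.2406, 0.2577, 0.3840.
District 6: 0.1177×7.394 + 0.2406×167.528 + 0.2577×167.377 + 0.3840×8.826 = 87.6986 per 1,000.
District 3: 0.1177×7.901 + 0.2406×154.653 + 0.2577×162.754 + 0.3840×5.748 = 82.2875 per 1,000.
The crude rates (83.48 vs 85.04) would put District 3 higher, but that reflects its age composition; once standardized to a common age structure, District 6 has the higher underlying rate.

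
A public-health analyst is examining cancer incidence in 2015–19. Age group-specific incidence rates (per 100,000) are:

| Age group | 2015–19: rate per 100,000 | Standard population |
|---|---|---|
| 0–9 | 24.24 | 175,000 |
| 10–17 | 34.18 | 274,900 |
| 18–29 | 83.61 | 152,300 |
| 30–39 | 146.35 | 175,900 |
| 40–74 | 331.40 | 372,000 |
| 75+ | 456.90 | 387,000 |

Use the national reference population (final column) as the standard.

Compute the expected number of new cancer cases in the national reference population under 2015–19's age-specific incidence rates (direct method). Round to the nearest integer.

3522

Expected new cancer cases = Σ (standard pop × age-specific rate ÷ 100,000)
= 175,000×24.24/100,000 + 274,900×34.18/100,000 + 152,300×83.61/100,000 + 175,900×146.35/100,000 + 372,000×331.40/100,000 + 387,000×456.90/100,000
= 42.42 + 93.96 + 127.34 + 257.43 + 1232.81 + 1768.20 = 3522.16.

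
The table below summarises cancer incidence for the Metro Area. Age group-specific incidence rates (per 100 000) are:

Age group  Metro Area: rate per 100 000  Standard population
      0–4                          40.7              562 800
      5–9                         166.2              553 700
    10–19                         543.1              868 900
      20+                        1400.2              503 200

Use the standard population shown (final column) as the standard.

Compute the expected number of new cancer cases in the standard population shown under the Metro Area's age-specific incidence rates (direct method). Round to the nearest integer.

Expected new cancer cases = Σ (standard pop × age-specific rate ÷ 100 000)
= 562 800×40.7/100 000 + 553 700×166.2/100 000 + 868 900×543.1/100 000 + 503 200×1400.2/100 000
= 229.06 + 920.25 + 4719.00 + 7045.81 = 12914.11.

12914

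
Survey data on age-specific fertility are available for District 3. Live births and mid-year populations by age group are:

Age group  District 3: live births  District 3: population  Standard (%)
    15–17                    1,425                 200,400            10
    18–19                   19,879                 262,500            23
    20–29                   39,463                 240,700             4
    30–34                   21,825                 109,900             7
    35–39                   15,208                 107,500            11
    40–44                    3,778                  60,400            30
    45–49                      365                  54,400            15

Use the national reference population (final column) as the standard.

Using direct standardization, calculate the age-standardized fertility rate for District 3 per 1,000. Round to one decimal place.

Age-specific rates per 1,000 for District 3: 7.111, 75.730, 163.951, 198.590, 141.470, 62.550, 6.710.
Standard weights: 0.10, 0.23, 0.04, 0.07, 0.11, 0.30, 0.15.
Standardized rate: 0.1000×7.111 + 0.2300×75.730 + 0.0400×163.951 + 0.0700×198.590 + 0.1100×141.470 + 0.3000×62.550 + 0.1500×6.710 = 73.9212 per 1,000.

73.9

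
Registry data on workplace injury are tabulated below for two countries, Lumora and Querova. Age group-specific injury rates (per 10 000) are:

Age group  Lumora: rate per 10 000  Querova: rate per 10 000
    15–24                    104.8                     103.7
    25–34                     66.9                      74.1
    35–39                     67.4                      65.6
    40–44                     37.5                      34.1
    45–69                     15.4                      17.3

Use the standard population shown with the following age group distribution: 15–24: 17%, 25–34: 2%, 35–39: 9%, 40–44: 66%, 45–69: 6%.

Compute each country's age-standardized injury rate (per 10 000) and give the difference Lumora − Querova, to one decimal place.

2.3

Standard weights: 0.17, 0.02, 0.09, 0.66, 0.06.
Lumora: 0.1700×104.8 + 0.0200×66.9 + 0.0900×67.4 + 0.6600×37.5 + 0.0600×15.4 = 50.8940 per 10 000.
Querova: 0.1700×103.7 + 0.0200×74.1 + 0.0900×65.6 + 0.6600×34.1 + 0.0600×17.3 = 48.5590 per 10 000.
Difference = 50.8940 − 48.5590 = 2.3350.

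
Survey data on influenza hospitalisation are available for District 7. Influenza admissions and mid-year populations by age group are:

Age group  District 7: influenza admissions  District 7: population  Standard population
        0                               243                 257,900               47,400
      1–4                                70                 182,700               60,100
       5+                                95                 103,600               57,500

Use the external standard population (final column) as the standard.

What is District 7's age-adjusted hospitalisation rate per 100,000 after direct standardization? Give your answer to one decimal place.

73.0

Age-specific rates per 100,000 for District 7: 94.22, 38.31, 91.70.
Standard total = 165,000; weights = 0.2873, 0.3642, 0.3485.
Standardized rate: 0.2873×94.22 + 0.3642×38.31 + 0.3485×91.70 = 72.9789 per 100,000.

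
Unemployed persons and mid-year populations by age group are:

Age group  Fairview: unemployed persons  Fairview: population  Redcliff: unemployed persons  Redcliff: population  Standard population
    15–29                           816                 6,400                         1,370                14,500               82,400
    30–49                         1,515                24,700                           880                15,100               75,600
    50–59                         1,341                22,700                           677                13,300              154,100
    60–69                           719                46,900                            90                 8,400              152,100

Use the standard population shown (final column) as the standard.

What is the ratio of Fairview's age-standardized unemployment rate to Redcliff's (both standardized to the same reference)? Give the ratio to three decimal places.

1.227

Age-specific rates per 1,000 for Fairview: 127.500, 61.336, 59.075, 15.330.
For Redcliff: 94.483, 58.278, 50.902, 10.714.
Standard total = 464,200; weights = 0.1775, 0.1629, 0.3320, 0.3277.
Fairview: 0.1775×127.500 + 0.1629×61.336 + 0.3320×59.075 + 0.3277×15.330 = 57.2560 per 1,000.
Redcliff: 0.1775×94.483 + 0.1629×58.278 + 0.3320×50.902 + 0.3277×10.714 = 46.6715 per 1,000.
Ratio = 57.2560 ÷ 46.6715 = 1.22679.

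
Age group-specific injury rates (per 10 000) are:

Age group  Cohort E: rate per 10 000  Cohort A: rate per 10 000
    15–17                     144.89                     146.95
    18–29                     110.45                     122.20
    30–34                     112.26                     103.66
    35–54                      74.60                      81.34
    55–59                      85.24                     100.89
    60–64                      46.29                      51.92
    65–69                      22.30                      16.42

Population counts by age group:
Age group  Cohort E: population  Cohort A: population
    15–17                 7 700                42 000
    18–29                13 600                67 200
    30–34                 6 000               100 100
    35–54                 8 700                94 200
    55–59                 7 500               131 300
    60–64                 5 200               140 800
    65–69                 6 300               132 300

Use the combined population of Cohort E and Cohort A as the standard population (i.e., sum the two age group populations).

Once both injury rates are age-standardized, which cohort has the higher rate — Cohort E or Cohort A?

Cohort A

Combined standard total = 762 900; weights = 0.0651, 0.1059, 0.1391, 0.1349, 0.1819, 0.1914, 0.1817.
Cohort E: 0.0651×144.89 + 0.1059×110.45 + 0.1391×112.26 + 0.1349×74.60 + 0.1819×85.24 + 0.1914×46.29 + 0.1817×22.30 = 75.2300 per 10 000.
Cohort A: 0.0651×146.95 + 0.1059×122.20 + 0.1391×103.66 + 0.1349×81.34 + 0.1819×100.89 + 0.1914×51.92 + 0.1817×16.42 = 79.1782 per 10 000.
The crude rates (90.20 vs 77.91) would put Cohort E higher, but that reflects its age composition; once standardized to a common age structure, Cohort A has the higher underlying rate.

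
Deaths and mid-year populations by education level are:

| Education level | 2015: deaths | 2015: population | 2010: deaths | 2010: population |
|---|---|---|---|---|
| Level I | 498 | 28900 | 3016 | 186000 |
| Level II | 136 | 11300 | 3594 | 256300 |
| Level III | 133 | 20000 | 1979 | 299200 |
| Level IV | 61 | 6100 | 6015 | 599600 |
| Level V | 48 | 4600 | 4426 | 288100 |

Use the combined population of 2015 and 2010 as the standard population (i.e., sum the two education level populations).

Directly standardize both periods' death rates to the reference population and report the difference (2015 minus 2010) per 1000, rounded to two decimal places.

Education-specific rates per 1000 for 2015: 17.232, 12.035, 6.650, 10.000, 10.435.
For 2010: 16.215, 14.023, 6.614, 10.032, 15.363.
Combined standard total = 1700100; weights = 0.1264, 0.1574, 0.1878, 0.3563, 0.1722.
2015: 0.1264×17.232 + 0.1574×12.035 + 0.1878×6.650 + 0.3563×10.000 + 0.1722×10.435 = 10.6804 per 1000.
2010: 0.1264×16.215 + 0.1574×14.023 + 0.1878×6.614 + 0.3563×10.032 + 0.1722×15.363 = 11.7177 per 1000.
Difference = 10.6804 − 11.7177 = -1.0373.

-1.04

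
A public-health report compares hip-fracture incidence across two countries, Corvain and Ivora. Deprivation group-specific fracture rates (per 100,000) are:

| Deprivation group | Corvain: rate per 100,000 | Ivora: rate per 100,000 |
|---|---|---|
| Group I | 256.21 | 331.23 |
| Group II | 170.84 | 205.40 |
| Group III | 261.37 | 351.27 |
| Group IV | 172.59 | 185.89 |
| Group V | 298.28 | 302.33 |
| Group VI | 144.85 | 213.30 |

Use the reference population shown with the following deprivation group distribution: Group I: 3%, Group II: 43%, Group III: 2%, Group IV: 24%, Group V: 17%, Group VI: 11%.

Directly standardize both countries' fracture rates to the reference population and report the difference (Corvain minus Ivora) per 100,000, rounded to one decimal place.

Standard weights: 0.03, 0.43, 0.02, 0.24, 0.17, 0.11.
Corvain: 0.0300×256.21 + 0.4300×170.84 + 0.0200×261.37 + 0.2400×172.59 + 0.1700×298.28 + 0.1100×144.85 = 194.4376 per 100,000.
Ivora: 0.0300×331.23 + 0.4300×205.40 + 0.0200×351.27 + 0.2400×185.89 + 0.1700×302.33 + 0.1100×213.30 = 224.7570 per 100,000.
Difference = 194.4376 − 224.7570 = -30.3194.

-30.3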